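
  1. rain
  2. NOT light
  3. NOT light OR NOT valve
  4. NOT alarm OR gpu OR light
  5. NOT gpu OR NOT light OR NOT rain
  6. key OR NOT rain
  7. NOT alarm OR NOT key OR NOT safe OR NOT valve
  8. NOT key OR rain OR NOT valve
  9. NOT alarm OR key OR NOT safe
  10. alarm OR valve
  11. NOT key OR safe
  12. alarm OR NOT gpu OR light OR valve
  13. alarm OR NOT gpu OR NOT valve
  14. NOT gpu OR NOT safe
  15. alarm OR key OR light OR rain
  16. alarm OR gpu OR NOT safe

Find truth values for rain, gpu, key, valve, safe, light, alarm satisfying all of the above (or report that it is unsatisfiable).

Case rain = True:
  (NOT light) forces light = False.
  (key OR NOT rain) forces key = True.
  (NOT key OR safe) forces safe = True.
  (NOT gpu OR NOT safe) forces gpu = False.
  (NOT alarm OR gpu OR light) forces alarm = False.
  Clause (alarm OR gpu OR NOT safe) is falsified — contradiction.
Case rain = False:
  Clause (rain) is falsified — contradiction.
Both cases fail, so the formula is unsatisfiable.

Unsatisfiable — no assignment works.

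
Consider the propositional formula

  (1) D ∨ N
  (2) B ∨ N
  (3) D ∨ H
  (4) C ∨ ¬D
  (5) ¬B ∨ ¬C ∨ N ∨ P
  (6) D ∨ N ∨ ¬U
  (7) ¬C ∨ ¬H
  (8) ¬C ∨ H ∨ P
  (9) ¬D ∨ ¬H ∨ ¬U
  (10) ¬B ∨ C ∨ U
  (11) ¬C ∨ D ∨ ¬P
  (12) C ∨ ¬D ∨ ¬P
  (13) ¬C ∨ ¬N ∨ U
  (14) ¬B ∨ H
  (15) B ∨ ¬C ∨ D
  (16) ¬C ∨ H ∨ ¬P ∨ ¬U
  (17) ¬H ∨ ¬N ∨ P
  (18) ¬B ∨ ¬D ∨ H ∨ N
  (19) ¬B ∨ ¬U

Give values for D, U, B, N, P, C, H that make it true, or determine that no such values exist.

D = False, U = False, B = False, N = True, P = True, C = False, H = True

Set D = False.
  then (D ∨ N) forces N = True.
  then (D ∨ H) forces H = True.
  then (¬C ∨ ¬H) forces C = False.
  then (¬H ∨ ¬N ∨ P) forces P = True.
Set U = False.
  then (¬B ∨ C ∨ U) forces B = False.
All clauses satisfied.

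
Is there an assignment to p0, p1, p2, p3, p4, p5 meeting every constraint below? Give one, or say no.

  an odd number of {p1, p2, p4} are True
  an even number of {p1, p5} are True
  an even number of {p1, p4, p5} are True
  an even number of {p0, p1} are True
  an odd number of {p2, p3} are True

p0 = False; p1 = False; p2 = True; p3 = False; p4 = False; p5 = False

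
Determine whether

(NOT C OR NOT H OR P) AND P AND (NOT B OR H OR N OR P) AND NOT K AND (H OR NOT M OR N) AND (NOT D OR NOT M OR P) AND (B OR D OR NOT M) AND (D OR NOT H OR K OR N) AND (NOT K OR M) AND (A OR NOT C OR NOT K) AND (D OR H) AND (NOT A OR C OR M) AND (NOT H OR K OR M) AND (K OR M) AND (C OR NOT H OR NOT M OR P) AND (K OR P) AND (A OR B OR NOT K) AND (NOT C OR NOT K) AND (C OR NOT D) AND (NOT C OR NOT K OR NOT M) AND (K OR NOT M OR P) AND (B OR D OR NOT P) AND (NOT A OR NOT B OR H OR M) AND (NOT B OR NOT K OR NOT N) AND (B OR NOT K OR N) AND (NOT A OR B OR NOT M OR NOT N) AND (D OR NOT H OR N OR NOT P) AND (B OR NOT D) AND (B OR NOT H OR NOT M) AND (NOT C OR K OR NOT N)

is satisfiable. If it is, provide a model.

N = False; K = False; D = True; P = True; A = False; H = True; C = True; B = True; M = True

Unit clause (P) forces P = True.
Unit clause (NOT K) forces K = False.
In (K OR M) only M is left, so M = True.
Set N = False.
  then (H OR NOT M OR N) forces H = True.
  then (D OR NOT H OR K OR N) forces D = True.
  then (C OR NOT D) forces C = True.
  then (B OR NOT D) forces B = True.
Set A = False.
All clauses satisfied.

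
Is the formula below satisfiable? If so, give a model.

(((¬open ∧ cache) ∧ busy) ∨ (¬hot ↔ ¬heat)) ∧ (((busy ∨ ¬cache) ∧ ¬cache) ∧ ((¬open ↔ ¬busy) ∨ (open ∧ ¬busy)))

busy = True, heat = True, open = True, cache = False, hot = True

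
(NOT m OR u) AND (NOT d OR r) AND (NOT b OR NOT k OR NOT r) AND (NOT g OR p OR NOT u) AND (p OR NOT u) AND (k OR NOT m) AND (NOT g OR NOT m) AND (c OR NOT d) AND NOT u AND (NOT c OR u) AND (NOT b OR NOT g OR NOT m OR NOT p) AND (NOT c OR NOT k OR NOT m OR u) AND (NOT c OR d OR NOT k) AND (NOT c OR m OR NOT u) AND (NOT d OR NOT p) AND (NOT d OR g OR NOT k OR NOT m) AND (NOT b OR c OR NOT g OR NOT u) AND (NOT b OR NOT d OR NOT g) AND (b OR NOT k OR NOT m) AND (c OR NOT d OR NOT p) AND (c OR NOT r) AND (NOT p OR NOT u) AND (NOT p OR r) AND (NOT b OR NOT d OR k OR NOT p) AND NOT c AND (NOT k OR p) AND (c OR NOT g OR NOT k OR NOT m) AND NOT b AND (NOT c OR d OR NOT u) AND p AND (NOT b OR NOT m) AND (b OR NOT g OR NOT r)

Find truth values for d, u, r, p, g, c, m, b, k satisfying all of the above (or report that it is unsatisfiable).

The formula is unsatisfiable.

Case u = True:
  Clause (NOT u) is falsified — contradiction.
Case u = False:
  (NOT m OR u) forces m = False.
  (NOT c OR u) forces c = False.
  (c OR NOT d) forces d = False.
  (c OR NOT r) forces r = False.
  (NOT p OR r) forces p = False.
  Clause (p) is falsified — contradiction.
Both cases fail, so the formula is unsatisfiable.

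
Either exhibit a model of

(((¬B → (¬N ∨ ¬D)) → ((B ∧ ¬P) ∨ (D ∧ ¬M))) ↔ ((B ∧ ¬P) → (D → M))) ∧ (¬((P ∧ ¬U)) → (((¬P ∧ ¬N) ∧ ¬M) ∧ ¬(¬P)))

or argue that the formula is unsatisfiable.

N = False, U = False, P = True, M = False, B = True, D = True

  ((¬B → (¬N ∨ ¬D)) → ((B ∧ ¬P) ∨ (D ∧ ¬M))) ↔ ((B ∧ ¬P) → (D → M)) = True
    (¬B → (¬N ∨ ¬D)) → ((B ∧ ¬P) ∨ (D ∧ ¬M)) = True
      ¬B → (¬N ∨ ¬D) = True
        ¬B = False
        ¬N ∨ ¬D = True
          ¬N = True
          ¬D = False
      (B ∧ ¬P) ∨ (D ∧ ¬M) = True
        B ∧ ¬P = False
          ¬P = False
        D ∧ ¬M = True
          ¬M = True
    (B ∧ ¬P) → (D → M) = True
      B ∧ ¬P = False
        ¬P = False
      D → M = False
  ¬((P ∧ ¬U)) → (((¬P ∧ ¬N) ∧ ¬M) ∧ ¬(¬P)) = True
    ¬((P ∧ ¬U)) = False
      P ∧ ¬U = True
        ¬U = True
    ((¬P ∧ ¬N) ∧ ¬M) ∧ ¬(¬P) = False
      (¬P ∧ ¬N) ∧ ¬M = False
        ¬P ∧ ¬N = False
          ¬P = False
          ¬N = True
        ¬M = True
      ¬(¬P) = True
        ¬P = False
Both conjuncts True, so the formula holds.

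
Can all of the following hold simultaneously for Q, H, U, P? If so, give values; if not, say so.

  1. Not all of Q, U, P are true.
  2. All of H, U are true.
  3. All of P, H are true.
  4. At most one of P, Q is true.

Q=F; H=T; U=T; P=T

  (1) {Q, U, P}: 2/3 true — not all ✓
  (2) {H, U}: all 2 true ✓
  (3) {P, H}: all 2 true ✓
  (4) {P, Q}: 1 true — at most one ✓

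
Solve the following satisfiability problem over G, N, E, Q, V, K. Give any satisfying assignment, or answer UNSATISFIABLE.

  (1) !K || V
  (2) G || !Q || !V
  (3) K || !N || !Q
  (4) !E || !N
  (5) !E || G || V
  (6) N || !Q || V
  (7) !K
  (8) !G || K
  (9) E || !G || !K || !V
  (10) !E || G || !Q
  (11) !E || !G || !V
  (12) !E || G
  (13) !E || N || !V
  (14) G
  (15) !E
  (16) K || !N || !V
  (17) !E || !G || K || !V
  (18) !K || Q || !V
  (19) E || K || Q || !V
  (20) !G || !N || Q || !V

The formula is unsatisfiable.

Case G = True:
  (!K) forces K = False.
  Clause (!G || K) is falsified — contradiction.
Case G = False:
  Clause (G) is falsified — contradiction.
Both cases fail, so the formula is unsatisfiable.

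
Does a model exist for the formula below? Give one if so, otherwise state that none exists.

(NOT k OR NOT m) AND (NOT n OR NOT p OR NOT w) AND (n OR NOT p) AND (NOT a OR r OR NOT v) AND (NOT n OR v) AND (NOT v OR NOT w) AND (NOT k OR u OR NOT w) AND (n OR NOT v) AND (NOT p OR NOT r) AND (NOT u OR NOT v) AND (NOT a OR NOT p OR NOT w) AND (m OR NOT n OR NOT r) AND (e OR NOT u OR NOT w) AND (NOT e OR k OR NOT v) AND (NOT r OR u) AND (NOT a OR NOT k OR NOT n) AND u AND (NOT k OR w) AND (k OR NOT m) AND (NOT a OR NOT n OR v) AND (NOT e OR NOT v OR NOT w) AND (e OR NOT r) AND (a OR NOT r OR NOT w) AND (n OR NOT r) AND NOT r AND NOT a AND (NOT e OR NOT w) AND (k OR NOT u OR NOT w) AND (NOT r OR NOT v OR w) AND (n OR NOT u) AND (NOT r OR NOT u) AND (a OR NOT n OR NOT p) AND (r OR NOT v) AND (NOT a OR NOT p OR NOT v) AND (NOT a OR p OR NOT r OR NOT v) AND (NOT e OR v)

Unsatisfiable — no assignment works.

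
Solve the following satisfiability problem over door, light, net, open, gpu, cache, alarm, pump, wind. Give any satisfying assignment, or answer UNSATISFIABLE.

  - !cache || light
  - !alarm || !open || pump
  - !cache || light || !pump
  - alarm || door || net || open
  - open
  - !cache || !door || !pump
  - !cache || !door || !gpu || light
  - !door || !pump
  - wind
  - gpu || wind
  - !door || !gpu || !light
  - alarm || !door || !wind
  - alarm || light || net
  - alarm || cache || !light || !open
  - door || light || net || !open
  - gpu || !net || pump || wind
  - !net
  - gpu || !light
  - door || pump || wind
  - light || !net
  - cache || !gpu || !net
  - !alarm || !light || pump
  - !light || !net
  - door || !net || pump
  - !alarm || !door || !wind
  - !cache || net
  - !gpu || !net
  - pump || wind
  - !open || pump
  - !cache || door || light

Unit clause (open) forces open = True.
Unit clause (wind) forces wind = True.
Unit clause (!net) forces net = False.
In (!cache || net) only !cache is left, so cache = False.
In (!open || pump) only pump is left, so pump = True.
In (!door || !pump) only !door is left, so door = False.
In (door || light || net || !open) only light is left, so light = True.
In (gpu || !light) only gpu is left, so gpu = True.
In (alarm || cache || !light || !open) only alarm is left, so alarm = True.
All clauses satisfied.

door = False; light = True; net = False; open = True; gpu = True; cache = False; alarm = True; pump = True; wind = True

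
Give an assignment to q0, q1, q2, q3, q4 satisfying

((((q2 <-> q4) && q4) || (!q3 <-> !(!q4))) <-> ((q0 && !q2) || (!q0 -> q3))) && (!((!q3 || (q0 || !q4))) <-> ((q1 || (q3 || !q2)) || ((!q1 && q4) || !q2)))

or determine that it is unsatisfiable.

q0: False; q1: False; q2: True; q3: False; q4: False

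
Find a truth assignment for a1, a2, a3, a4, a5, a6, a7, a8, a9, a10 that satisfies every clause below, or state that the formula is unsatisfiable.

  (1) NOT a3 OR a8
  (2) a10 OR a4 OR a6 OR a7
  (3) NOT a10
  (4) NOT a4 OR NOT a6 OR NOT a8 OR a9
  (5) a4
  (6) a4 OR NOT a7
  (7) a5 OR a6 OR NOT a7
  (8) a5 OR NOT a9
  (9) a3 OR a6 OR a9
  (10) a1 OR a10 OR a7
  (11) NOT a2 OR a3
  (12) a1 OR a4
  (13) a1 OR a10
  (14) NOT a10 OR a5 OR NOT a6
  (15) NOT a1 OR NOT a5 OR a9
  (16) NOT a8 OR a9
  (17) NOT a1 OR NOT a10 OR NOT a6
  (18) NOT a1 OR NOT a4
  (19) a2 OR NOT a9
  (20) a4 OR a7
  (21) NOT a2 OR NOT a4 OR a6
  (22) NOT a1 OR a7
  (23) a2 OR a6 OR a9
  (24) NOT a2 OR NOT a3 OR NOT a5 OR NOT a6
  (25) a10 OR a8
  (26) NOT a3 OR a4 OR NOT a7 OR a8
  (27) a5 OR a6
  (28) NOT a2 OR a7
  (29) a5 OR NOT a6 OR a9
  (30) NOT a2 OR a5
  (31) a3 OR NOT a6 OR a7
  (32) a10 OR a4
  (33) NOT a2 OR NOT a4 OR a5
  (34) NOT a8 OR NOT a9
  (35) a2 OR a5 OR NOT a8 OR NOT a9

Unsatisfiable

Case a4 = True:
  (NOT a10) forces a10 = False.
  (a1 OR a10) forces a1 = True.
  Clause (NOT a1 OR NOT a4) is falsified — contradiction.
Case a4 = False:
  Clause (a4) is falsified — contradiction.
Both cases fail, so the formula is unsatisfiable.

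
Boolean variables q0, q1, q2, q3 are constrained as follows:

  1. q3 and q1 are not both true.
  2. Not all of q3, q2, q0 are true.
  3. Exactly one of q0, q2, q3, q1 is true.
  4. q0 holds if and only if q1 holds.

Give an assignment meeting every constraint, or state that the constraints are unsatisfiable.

q0 = False, q1 = False, q2 = False, q3 = True

  (1) q3=T, q1=F — not both ✓
  (2) {q3, q2, q0}: 1/3 true — not all ✓
  (3) {q0, q2, q3, q1}: 1 true — exactly one ✓
  (4) q0=F, q1=F — same ✓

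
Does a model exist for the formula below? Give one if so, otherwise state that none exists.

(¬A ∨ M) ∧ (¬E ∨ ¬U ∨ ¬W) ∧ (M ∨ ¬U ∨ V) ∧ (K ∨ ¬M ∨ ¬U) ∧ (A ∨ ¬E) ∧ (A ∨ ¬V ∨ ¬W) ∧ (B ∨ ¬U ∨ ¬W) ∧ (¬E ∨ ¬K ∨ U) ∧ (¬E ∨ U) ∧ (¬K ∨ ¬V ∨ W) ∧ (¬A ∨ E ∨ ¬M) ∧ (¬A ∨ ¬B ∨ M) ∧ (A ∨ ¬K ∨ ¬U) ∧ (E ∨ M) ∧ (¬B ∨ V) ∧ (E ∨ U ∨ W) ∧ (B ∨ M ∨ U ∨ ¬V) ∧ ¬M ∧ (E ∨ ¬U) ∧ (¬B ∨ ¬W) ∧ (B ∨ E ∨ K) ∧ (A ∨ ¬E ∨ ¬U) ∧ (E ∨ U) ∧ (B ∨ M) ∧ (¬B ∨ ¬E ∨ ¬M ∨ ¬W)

Case M = True:
  Clause (¬M) is falsified — contradiction.
Case M = False:
  (¬A ∨ M) forces A = False.
  (A ∨ ¬E) forces E = False.
  Clause (E ∨ M) is falsified — contradiction.
Both cases fail, so the formula is unsatisfiable.

No satisfying assignment exists.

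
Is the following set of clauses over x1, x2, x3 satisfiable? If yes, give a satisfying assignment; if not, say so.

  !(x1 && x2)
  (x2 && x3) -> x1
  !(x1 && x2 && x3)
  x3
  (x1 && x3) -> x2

x1: False, x2: False, x3: True

Unit clause (x3) forces x3 = True.
Try x1 = True:
  (!x1 || !x2) forces x2 = False.
  clause (!x1 || x2 || !x3) is falsified — backtrack.
So x1 = False.
  then (x1 || !x2 || !x3) forces x2 = False.
All clauses satisfied.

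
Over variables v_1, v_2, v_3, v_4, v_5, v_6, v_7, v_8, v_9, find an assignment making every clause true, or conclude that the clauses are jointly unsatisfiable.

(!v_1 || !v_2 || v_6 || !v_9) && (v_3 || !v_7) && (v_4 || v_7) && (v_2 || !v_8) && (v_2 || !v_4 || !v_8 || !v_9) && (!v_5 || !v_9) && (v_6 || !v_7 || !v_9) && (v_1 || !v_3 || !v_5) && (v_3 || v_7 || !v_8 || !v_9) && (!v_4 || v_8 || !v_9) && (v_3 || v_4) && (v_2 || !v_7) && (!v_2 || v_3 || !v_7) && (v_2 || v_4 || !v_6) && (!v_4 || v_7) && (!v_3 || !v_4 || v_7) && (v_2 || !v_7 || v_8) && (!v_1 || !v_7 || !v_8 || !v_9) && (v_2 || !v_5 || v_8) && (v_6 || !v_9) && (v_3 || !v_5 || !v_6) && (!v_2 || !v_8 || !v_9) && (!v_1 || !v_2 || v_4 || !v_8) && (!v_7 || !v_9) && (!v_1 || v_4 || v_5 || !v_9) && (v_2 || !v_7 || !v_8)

v_1: False, v_2: True, v_3: True, v_4: True, v_5: False, v_6: True, v_7: True, v_8: True, v_9: False

Set v_1 = False.
Try v_2 = False:
  (v_2 || !v_8) forces v_8 = False.
  (v_2 || !v_7) forces v_7 = False.
  (v_4 || v_7) forces v_4 = True.
  clause (!v_4 || v_7) is falsified — backtrack.
So v_2 = True.
Try v_3 = False:
  (v_3 || !v_7) forces v_7 = False.
  (v_4 || v_7) forces v_4 = True.
  clause (!v_4 || v_7) is falsified — backtrack.
So v_3 = True.
  then (v_1 || !v_3 || !v_5) forces v_5 = False.
Set v_4 = True.
  then (!v_4 || v_7) forces v_7 = True.
  then (!v_7 || !v_9) forces v_9 = False.
Set v_6 = True.
Set v_8 = True.
All clauses satisfied.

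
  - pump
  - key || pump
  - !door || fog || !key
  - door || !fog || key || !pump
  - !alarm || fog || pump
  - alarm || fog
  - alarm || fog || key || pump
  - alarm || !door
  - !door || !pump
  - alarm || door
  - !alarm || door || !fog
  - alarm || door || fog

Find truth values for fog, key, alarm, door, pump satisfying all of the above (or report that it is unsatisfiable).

Unit clause (pump) forces pump = True.
In (!door || !pump) only !door is left, so door = False.
In (alarm || door) only alarm is left, so alarm = True.
In (!alarm || door || !fog) only !fog is left, so fog = False.
Set key = True.
All clauses satisfied.

fog: False, key: True, alarm: True, door: False, pump: True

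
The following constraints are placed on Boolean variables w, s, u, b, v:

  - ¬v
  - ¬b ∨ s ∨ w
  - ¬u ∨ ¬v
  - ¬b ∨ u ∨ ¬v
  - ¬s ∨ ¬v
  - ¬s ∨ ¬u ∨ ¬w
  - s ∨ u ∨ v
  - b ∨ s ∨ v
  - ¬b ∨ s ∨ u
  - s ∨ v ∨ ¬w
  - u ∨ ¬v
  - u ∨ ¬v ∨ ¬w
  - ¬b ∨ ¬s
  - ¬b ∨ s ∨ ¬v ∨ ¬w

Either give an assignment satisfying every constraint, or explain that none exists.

Unit clause (¬v) forces v = False.
Set w = True.
  then (s ∨ v ∨ ¬w) forces s = True.
  then (¬b ∨ ¬s) forces b = False.
  then (¬s ∨ ¬u ∨ ¬w) forces u = False.
All clauses satisfied.

w=T, s=T, u=F, b=F, v=F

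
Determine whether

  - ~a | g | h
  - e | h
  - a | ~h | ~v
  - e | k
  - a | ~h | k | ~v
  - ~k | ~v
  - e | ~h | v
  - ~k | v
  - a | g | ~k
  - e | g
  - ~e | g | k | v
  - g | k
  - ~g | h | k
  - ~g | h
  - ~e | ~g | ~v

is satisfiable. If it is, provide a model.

Set g = True.
  then (~g | h) forces h = True.
Try e = False:
  (e | k) forces k = True.
  (~k | ~v) forces v = False.
  clause (e | ~h | v) is falsified — backtrack.
So e = True.
  then (~e | ~g | ~v) forces v = False.
  then (~k | v) forces k = False.
Set a = False.
All clauses satisfied.

g: True, h: True, e: True, v: False, a: False, k: False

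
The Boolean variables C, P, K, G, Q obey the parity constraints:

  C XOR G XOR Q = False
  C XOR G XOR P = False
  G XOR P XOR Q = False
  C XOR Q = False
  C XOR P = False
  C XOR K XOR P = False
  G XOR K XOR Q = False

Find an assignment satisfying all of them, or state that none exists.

C = False, P = False, K = False, G = False, Q = False

C XOR G XOR Q = F XOR F XOR F = False ✓
C XOR G XOR P = F XOR F XOR F = False ✓
G XOR P XOR Q = F XOR F XOR F = False ✓
C XOR Q = F XOR F = False ✓
C XOR P = F XOR F = False ✓
C XOR K XOR P = F XOR F XOR F = False ✓
G XOR K XOR Q = F XOR F XOR F = False ✓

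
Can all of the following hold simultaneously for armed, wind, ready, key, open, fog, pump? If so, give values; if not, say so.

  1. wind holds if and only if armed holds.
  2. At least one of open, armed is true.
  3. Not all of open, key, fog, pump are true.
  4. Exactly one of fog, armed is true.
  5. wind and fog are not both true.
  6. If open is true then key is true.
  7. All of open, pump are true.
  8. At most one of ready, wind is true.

armed = True; wind = True; ready = False; key = True; open = True; fog = False; pump = True

  (1) wind=T, armed=T — same ✓
  (2) {open, armed}: 2 true — at least one ✓
  (3) {open, key, fog, pump}: 3/4 true — not all ✓
  (4) {fog, armed}: 1 true — exactly one ✓
  (5) wind=T, fog=F — not both ✓
  (6) open=T ⇒ key: T ✓
  (7) {open, pump}: all 2 true ✓
  (8) {ready, wind}: 1 true — at most one ✓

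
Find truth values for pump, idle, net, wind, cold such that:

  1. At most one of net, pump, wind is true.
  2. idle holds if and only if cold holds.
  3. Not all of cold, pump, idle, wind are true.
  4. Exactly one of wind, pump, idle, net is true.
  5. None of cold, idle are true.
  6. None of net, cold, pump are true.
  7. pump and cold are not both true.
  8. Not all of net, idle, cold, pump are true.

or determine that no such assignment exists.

pump=F; idle=F; net=F; wind=T; cold=F

  (1) {net, pump, wind}: 1 true — at most one ✓
  (2) idle=F, cold=F — same ✓
  (3) {cold, pump, idle, wind}: 1/4 true — not all ✓
  (4) {wind, pump, idle, net}: 1 true — exactly one ✓
  (5) {cold, idle}: 0 true — none ✓
  (6) {net, cold, pump}: 0 true — none ✓
  (7) pump=F, cold=F — not both ✓
  (8) {net, idle, cold, pump}: 0/4 true — not all ✓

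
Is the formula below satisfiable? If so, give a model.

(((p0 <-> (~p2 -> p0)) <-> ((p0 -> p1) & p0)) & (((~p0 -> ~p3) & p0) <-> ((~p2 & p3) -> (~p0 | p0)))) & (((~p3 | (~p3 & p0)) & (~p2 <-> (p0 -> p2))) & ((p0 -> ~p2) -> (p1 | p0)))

Unsatisfiable — no assignment works.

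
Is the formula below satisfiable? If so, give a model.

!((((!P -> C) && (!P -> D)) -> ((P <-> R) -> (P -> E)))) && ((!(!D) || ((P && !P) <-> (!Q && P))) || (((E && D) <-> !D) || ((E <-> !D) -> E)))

D = False, P = True, C = True, E = False, Q = False, R = True

  !((((!P -> C) && (!P -> D)) -> ((P <-> R) -> (P -> E)))) = True
    ((!P -> C) && (!P -> D)) -> ((P <-> R) -> (P -> E)) = False
      (!P -> C) && (!P -> D) = True
        !P -> C = True
          !P = False
        !P -> D = True
          !P = False
      (P <-> R) -> (P -> E) = False
        P <-> R = True
        P -> E = False
  (!(!D) || ((P && !P) <-> (!Q && P))) || (((E && D) <-> !D) || ((E <-> !D) -> E)) = True
    !(!D) || ((P && !P) <-> (!Q && P)) = False
      !(!D) = False
        !D = True
      (P && !P) <-> (!Q && P) = False
        P && !P = False
          !P = False
        !Q && P = True
          !Q = True
    ((E && D) <-> !D) || ((E <-> !D) -> E) = True
      (E && D) <-> !D = False
        E && D = False
        !D = True
      (E <-> !D) -> E = True
        E <-> !D = False
          !D = True
Both conjuncts True, so the formula holds.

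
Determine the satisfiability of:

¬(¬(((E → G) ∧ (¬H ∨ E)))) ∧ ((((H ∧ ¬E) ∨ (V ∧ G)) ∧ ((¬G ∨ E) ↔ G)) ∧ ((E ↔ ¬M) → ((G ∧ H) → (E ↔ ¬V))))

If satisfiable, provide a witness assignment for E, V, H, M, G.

E = True, V = True, H = True, M = True, G = True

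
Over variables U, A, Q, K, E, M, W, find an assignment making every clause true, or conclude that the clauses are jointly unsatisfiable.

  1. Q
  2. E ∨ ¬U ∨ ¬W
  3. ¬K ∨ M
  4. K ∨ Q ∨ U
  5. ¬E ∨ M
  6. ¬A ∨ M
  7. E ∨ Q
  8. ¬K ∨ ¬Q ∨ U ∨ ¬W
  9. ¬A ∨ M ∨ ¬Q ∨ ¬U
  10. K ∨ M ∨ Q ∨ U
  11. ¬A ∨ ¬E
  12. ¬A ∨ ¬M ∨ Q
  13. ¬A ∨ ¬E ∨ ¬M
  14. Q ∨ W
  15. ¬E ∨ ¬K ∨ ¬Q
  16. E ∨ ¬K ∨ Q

U = False, A = True, Q = True, K = False, E = False, M = True, W = False

Unit clause (Q) forces Q = True.
Set U = False.
Set A = True.
  then (¬A ∨ M) forces M = True.
  then (¬A ∨ ¬E) forces E = False.
Set K = False.
Set W = False.
All clauses satisfied.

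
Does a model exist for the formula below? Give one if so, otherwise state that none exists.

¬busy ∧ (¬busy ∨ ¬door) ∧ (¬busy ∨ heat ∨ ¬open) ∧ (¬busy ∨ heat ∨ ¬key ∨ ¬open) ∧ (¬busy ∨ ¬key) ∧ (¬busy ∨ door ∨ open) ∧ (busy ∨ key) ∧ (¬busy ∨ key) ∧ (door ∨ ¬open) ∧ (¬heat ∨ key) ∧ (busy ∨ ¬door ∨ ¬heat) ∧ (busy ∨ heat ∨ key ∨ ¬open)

key = True, door = True, open = False, busy = False, heat = False

Unit clause (¬busy) forces busy = False.
In (busy ∨ key) only key is left, so key = True.
Set door = True.
  then (busy ∨ ¬door ∨ ¬heat) forces heat = False.
Set open = False.
All clauses satisfied.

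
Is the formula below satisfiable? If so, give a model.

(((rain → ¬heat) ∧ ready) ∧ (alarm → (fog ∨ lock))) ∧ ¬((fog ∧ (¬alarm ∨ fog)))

alarm=T, lock=T, ready=T, rain=F, fog=F, heat=T

  ((rain → ¬heat) ∧ ready) ∧ (alarm → (fog ∨ lock)) = True
    (rain → ¬heat) ∧ ready = True
      rain → ¬heat = True
        ¬heat = False
    alarm → (fog ∨ lock) = True
      fog ∨ lock = True
  ¬((fog ∧ (¬alarm ∨ fog))) = True
    fog ∧ (¬alarm ∨ fog) = False
      ¬alarm ∨ fog = False
        ¬alarm = False
Both conjuncts True, so the formula holds.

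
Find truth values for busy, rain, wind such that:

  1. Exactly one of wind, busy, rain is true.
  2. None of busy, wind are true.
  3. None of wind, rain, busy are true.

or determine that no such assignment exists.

UNSATISFIABLE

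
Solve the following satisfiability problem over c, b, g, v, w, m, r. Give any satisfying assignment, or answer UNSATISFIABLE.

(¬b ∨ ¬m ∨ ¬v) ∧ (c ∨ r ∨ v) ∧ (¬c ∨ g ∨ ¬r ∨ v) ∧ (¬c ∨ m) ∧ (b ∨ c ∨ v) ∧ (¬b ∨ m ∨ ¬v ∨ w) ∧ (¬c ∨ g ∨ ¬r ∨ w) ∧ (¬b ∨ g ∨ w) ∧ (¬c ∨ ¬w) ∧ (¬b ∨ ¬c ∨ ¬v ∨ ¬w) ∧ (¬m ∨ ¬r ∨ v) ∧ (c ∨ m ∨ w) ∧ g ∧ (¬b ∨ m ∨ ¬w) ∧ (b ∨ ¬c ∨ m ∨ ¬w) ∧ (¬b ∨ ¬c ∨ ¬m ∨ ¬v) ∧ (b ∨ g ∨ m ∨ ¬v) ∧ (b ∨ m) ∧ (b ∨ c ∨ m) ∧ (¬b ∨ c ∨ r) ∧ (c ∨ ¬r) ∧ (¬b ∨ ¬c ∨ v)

c=T, b=F, g=T, v=T, w=F, m=T, r=F

Unit clause (g) forces g = True.
Set c = True.
  then (¬c ∨ m) forces m = True.
  then (¬c ∨ ¬w) forces w = False.
Try b = True:
  (¬b ∨ ¬m ∨ ¬v) forces v = False.
  clause (¬b ∨ ¬c ∨ v) is falsified — backtrack.
So b = False.
Set v = True.
Set r = False.
All clauses satisfied.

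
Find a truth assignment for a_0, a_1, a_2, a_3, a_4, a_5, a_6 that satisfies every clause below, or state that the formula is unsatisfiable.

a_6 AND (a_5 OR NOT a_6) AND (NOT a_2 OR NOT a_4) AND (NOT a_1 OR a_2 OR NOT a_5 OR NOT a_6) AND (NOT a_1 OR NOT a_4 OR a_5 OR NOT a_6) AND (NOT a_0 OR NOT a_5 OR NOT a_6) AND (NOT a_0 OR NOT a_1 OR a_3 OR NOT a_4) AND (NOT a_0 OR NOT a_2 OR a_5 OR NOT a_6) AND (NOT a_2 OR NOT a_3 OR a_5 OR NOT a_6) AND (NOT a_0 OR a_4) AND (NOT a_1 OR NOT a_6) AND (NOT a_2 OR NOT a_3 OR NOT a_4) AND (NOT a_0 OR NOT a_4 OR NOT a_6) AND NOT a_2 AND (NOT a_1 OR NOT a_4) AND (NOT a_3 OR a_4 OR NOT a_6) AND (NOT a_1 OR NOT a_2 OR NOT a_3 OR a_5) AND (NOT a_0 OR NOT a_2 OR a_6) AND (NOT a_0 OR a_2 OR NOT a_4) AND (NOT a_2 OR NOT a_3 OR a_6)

a_0: False; a_1: False; a_2: False; a_3: True; a_4: True; a_5: True; a_6: True

Unit clause (a_6) forces a_6 = True.
In (a_5 OR NOT a_6) only a_5 is left, so a_5 = True.
In (NOT a_0 OR NOT a_5 OR NOT a_6) only NOT a_0 is left, so a_0 = False.
In (NOT a_1 OR NOT a_6) only NOT a_1 is left, so a_1 = False.
Unit clause (NOT a_2) forces a_2 = False.
Set a_3 = True.
  then (NOT a_3 OR a_4 OR NOT a_6) forces a_4 = True.
All clauses satisfied.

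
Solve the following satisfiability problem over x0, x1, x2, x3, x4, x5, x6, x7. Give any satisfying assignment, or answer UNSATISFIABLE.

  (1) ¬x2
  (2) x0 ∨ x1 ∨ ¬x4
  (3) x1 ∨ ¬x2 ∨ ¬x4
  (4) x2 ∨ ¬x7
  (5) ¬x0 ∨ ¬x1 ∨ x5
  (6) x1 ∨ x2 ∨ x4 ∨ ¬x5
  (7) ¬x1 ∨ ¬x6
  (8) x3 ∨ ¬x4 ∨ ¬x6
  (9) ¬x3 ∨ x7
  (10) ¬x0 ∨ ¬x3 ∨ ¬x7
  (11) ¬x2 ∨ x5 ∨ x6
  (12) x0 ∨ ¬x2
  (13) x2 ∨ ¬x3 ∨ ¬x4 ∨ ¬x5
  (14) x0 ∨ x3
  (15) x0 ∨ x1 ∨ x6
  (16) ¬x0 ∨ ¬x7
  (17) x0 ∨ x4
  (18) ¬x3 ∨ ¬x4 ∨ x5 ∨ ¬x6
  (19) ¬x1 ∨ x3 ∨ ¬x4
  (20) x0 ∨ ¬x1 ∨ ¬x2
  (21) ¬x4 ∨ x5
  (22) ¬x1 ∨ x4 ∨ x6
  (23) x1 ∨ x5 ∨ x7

x0 = True; x1 = False; x2 = False; x3 = False; x4 = True; x5 = True; x6 = False; x7 = False

Unit clause (¬x2) forces x2 = False.
In (x2 ∨ ¬x7) only ¬x7 is left, so x7 = False.
In (¬x3 ∨ x7) only ¬x3 is left, so x3 = False.
In (x0 ∨ x3) only x0 is left, so x0 = True.
Try x1 = True:
  (¬x0 ∨ ¬x1 ∨ x5) forces x5 = True.
  (¬x1 ∨ ¬x6) forces x6 = False.
  (¬x1 ∨ x3 ∨ ¬x4) forces x4 = False.
  clause (¬x1 ∨ x4 ∨ x6) is falsified — backtrack.
So x1 = False.
  then (x1 ∨ x5 ∨ x7) forces x5 = True.
  then (x1 ∨ x2 ∨ x4 ∨ ¬x5) forces x4 = True.
  then (x3 ∨ ¬x4 ∨ ¬x6) forces x6 = False.
All clauses satisfied.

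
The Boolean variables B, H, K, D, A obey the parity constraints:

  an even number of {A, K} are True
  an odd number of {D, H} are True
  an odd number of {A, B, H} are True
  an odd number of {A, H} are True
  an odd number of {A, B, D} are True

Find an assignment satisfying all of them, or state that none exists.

Unsatisfiable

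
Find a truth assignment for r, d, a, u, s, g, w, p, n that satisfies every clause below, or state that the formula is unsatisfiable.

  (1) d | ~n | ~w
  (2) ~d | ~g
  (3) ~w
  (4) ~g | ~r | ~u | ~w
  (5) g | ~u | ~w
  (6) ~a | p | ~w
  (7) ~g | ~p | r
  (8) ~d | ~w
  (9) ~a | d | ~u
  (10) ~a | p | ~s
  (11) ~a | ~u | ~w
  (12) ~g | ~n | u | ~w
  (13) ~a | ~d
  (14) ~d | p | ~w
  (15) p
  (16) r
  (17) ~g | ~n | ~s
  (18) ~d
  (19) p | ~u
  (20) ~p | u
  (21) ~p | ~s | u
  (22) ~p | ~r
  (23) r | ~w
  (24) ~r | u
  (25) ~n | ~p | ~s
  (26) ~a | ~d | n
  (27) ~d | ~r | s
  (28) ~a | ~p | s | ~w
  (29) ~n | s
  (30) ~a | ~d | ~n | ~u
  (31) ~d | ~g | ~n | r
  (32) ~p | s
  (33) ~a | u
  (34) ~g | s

Unsatisfiable — no assignment works.

Case r = True:
  (~w) forces w = False.
  (p) forces p = True.
  Clause (~p | ~r) is falsified — contradiction.
Case r = False:
  Clause (r) is falsified — contradiction.
Both cases fail, so the formula is unsatisfiable.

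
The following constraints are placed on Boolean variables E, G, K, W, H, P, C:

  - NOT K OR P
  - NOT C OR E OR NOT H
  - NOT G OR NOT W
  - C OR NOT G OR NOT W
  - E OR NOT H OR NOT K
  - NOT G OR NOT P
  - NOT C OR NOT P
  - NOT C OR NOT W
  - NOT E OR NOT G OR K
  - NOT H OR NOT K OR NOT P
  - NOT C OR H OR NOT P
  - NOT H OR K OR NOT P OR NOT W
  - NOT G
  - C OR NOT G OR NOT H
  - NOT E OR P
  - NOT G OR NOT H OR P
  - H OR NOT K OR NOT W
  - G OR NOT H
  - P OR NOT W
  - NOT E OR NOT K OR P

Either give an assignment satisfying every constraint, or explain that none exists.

Unit clause (NOT G) forces G = False.
In (G OR NOT H) only NOT H is left, so H = False.
Set E = False.
Set K = False.
Set W = False.
Set P = False.
Set C = False.
All clauses satisfied.

E: False, G: False, K: False, W: False, H: False, P: False, C: False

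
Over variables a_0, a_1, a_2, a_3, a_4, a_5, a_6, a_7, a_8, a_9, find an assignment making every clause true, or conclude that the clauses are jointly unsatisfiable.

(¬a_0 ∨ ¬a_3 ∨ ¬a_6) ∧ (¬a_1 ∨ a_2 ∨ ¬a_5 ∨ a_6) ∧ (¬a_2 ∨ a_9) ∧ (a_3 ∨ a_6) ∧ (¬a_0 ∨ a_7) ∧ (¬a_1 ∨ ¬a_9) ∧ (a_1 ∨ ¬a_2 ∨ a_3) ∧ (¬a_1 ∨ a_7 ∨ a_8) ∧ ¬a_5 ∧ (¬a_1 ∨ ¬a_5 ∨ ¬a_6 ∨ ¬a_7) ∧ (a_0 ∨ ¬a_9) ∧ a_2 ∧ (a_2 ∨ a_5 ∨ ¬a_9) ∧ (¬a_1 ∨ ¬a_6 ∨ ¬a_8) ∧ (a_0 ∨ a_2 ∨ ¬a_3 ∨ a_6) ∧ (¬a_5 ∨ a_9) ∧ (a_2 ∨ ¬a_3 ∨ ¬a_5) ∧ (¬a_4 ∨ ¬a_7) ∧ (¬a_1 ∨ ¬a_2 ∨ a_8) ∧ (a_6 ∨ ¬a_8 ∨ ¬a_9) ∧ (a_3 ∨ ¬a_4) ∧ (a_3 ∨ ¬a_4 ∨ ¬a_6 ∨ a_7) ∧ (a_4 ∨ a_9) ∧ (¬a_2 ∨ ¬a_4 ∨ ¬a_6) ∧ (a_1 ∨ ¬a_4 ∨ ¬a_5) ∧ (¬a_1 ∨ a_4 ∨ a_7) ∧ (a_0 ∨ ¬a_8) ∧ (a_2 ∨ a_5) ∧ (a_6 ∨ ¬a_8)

a_0 = True; a_1 = False; a_2 = True; a_3 = True; a_4 = False; a_5 = False; a_6 = False; a_7 = True; a_8 = False; a_9 = True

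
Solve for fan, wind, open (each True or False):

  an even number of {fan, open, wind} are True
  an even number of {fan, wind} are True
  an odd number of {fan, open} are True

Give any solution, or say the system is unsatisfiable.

fan = True, wind = True, open = False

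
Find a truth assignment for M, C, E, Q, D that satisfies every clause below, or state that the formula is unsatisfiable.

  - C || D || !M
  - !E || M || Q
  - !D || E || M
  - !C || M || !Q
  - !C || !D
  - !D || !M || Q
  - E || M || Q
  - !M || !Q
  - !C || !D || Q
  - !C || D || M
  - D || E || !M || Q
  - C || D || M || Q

Set M = True.
  then (!M || !Q) forces Q = False.
  then (!D || !M || Q) forces D = False.
  then (D || E || !M || Q) forces E = True.
  then (C || D || !M) forces C = True.
All clauses satisfied.

M = True; C = True; E = True; Q = False; D = False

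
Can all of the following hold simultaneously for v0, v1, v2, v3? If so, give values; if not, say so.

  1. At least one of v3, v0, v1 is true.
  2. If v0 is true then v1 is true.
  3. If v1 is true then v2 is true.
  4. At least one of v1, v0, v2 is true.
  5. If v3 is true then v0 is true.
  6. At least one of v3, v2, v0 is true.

v0 = False, v1 = True, v2 = True, v3 = False

  (1) {v3, v0, v1}: 1 true — at least one ✓
  (2) v0=F ⇒ v1: vacuous ✓
  (3) v1=T ⇒ v2: T ✓
  (4) {v1, v0, v2}: 2 true — at least one ✓
  (5) v3=F ⇒ v0: vacuous ✓
  (6) {v3, v2, v0}: 1 true — at least one ✓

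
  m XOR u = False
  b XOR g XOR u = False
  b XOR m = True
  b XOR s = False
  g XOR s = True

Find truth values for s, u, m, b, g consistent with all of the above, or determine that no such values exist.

s = False, u = True, m = True, b = False, g = True

m XOR u = T XOR T = False ✓
b XOR g XOR u = F XOR T XOR T = False ✓
b XOR m = F XOR T = True ✓
b XOR s = F XOR F = False ✓
g XOR s = T XOR F = True ✓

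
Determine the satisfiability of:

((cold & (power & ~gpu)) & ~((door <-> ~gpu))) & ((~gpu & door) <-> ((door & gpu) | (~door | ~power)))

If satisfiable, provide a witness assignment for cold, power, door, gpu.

The formula is unsatisfiable.

Case gpu = True: the conjunct ~gpu is False.
Case gpu = False: the formula simplifies to ((cold & power) & ~door) & (door <-> (~door | ~power)).
  door = True: the conjunct ~door is False.
  door = False: the conjunct door <-> (~door | ~power) becomes False <-> (True | ~power) = False.
Both cases fail — unsatisfiable.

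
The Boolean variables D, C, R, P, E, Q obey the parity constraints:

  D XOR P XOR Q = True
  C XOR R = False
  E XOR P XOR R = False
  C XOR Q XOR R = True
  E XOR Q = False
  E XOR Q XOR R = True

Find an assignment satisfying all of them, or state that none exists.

D=F, C=T, R=T, P=F, E=T, Q=T

D XOR P XOR Q = F XOR F XOR T = True ✓
C XOR R = T XOR T = False ✓
E XOR P XOR R = T XOR F XOR T = False ✓
C XOR Q XOR R = T XOR T XOR T = True ✓
E XOR Q = T XOR T = False ✓
E XOR Q XOR R = T XOR T XOR T = True ✓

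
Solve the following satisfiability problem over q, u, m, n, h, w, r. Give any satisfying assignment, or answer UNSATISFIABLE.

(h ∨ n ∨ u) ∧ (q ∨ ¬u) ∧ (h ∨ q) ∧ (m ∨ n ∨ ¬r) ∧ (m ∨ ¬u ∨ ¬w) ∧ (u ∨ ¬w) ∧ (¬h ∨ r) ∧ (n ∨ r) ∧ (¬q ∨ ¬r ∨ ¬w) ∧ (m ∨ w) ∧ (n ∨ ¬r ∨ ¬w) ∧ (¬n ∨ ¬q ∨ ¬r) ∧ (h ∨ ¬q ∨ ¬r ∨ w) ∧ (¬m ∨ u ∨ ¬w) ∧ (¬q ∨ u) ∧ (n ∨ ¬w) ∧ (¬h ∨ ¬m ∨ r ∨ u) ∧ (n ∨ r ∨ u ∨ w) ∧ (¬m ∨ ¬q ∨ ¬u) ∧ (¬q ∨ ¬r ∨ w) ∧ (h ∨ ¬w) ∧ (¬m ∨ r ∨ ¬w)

q: False, u: False, m: True, n: True, h: True, w: False, r: True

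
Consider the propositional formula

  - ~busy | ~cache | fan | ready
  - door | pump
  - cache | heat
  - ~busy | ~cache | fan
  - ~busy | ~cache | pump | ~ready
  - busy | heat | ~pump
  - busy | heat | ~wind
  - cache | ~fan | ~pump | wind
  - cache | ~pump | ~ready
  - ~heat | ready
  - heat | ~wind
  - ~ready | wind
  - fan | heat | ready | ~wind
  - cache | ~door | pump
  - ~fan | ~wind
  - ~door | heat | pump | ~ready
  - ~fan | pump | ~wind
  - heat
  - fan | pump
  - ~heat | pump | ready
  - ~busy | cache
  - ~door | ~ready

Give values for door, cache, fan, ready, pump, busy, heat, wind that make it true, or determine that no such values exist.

Unit clause (heat) forces heat = True.
In (~heat | ready) only ready is left, so ready = True.
In (~ready | wind) only wind is left, so wind = True.
In (~fan | ~wind) only ~fan is left, so fan = False.
In (fan | pump) only pump is left, so pump = True.
In (~door | ~ready) only ~door is left, so door = False.
In (cache | ~pump | ~ready) only cache is left, so cache = True.
In (~busy | ~cache | fan) only ~busy is left, so busy = False.
All clauses satisfied.

door: False, cache: True, fan: False, ready: True, pump: True, busy: False, heat: True, wind: True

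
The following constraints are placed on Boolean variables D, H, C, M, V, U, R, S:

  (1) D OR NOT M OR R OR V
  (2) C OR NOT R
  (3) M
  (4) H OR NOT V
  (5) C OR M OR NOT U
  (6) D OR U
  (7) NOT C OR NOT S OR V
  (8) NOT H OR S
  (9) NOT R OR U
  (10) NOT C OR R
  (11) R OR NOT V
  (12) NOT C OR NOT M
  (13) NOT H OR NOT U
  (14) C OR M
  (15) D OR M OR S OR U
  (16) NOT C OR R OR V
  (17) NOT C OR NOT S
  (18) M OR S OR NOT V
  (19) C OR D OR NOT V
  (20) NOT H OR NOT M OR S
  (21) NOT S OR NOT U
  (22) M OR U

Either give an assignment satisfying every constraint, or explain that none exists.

Unit clause (M) forces M = True.
In (NOT C OR NOT M) only NOT C is left, so C = False.
In (C OR NOT R) only NOT R is left, so R = False.
In (R OR NOT V) only NOT V is left, so V = False.
In (D OR NOT M OR R OR V) only D is left, so D = True.
Set H = False.
Set U = False.
Set S = False.
All clauses satisfied.

D = True, H = False, C = False, M = True, V = False, U = False, R = False, S = False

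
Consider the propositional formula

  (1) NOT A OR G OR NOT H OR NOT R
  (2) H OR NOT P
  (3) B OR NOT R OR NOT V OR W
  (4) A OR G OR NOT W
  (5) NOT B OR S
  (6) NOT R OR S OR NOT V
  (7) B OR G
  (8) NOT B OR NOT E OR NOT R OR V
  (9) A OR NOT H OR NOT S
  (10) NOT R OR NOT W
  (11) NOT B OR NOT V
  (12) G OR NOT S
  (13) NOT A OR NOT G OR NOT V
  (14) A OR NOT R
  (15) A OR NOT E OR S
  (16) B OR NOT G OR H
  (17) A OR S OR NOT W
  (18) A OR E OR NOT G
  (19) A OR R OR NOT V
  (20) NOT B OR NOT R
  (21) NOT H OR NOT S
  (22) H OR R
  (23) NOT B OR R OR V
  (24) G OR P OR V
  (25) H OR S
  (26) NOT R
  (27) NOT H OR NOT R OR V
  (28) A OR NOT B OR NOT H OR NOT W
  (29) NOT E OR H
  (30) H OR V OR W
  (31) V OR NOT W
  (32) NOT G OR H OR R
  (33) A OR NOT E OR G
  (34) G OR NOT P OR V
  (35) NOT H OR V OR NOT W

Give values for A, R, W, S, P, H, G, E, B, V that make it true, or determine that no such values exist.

A = True, R = False, W = False, S = False, P = True, H = True, G = True, E = False, B = False, V = False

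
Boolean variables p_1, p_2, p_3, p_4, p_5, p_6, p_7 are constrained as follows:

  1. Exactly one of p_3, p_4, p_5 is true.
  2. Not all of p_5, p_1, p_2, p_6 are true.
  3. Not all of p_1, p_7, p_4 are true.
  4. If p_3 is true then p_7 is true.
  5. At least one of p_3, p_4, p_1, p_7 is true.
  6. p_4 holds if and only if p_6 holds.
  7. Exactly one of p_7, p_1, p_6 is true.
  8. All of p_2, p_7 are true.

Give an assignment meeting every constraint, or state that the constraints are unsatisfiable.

p_1=F; p_2=T; p_3=T; p_4=F; p_5=F; p_6=F; p_7=T

  (1) {p_3, p_4, p_5}: 1 true — exactly one ✓
  (2) {p_5, p_1, p_2, p_6}: 1/4 true — not all ✓
  (3) {p_1, p_7, p_4}: 1/3 true — not all ✓
  (4) p_3=T ⇒ p_7: T ✓
  (5) {p_3, p_4, p_1, p_7}: 2 true — at least one ✓
  (6) p_4=F, p_6=F — same ✓
  (7) {p_7, p_1, p_6}: 1 true — exactly one ✓
  (8) {p_2, p_7}: all 2 true ✓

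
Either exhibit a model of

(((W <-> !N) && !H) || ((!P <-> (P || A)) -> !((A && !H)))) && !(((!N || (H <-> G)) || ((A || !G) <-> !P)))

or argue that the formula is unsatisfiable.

N: True, P: True, H: True, A: True, G: False, W: True

  ((W <-> !N) && !H) || ((!P <-> (P || A)) -> !((A && !H))) = True
    (W <-> !N) && !H = False
      W <-> !N = False
        !N = False
      !H = False
    (!P <-> (P || A)) -> !((A && !H)) = True
      !P <-> (P || A) = False
        !P = False
        P || A = True
      !((A && !H)) = True
        A && !H = False
          !H = False
  !(((!N || (H <-> G)) || ((A || !G) <-> !P))) = True
    (!N || (H <-> G)) || ((A || !G) <-> !P) = False
      !N || (H <-> G) = False
        !N = False
        H <-> G = False
      (A || !G) <-> !P = False
        A || !G = True
          !G = True
        !P = False
Both conjuncts True, so the formula holds.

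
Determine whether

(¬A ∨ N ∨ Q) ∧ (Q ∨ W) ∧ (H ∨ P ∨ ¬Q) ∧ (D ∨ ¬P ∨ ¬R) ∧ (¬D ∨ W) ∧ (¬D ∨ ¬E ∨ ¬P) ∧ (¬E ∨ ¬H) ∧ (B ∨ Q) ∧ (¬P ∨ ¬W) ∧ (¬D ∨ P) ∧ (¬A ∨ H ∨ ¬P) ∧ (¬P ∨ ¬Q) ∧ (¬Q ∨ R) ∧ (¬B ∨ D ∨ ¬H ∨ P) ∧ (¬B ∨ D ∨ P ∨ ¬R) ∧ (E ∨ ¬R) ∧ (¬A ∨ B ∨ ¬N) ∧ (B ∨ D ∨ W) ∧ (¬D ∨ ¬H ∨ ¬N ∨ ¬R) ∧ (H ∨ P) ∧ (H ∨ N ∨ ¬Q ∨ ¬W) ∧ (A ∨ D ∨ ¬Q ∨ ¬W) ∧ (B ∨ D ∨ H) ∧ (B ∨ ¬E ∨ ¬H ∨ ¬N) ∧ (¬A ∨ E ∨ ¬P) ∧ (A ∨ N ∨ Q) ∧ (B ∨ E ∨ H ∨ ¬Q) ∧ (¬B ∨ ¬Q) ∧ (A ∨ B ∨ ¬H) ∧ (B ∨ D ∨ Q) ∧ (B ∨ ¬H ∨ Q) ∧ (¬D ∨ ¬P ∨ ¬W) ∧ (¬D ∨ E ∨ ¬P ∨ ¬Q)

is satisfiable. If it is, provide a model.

Unsatisfiable

Case P = True:
  (¬P ∨ ¬W) forces W = False.
  (Q ∨ W) forces Q = True.
  Clause (¬P ∨ ¬Q) is falsified — contradiction.
Case P = False:
  (¬D ∨ P) forces D = False.
  (H ∨ P) forces H = True.
  (¬E ∨ ¬H) forces E = False.
  (¬B ∨ D ∨ ¬H ∨ P) forces B = False.
  (B ∨ Q) forces Q = True.
  (¬Q ∨ R) forces R = True.
  Clause (E ∨ ¬R) is falsified — contradiction.
Both cases fail, so the formula is unsatisfiable.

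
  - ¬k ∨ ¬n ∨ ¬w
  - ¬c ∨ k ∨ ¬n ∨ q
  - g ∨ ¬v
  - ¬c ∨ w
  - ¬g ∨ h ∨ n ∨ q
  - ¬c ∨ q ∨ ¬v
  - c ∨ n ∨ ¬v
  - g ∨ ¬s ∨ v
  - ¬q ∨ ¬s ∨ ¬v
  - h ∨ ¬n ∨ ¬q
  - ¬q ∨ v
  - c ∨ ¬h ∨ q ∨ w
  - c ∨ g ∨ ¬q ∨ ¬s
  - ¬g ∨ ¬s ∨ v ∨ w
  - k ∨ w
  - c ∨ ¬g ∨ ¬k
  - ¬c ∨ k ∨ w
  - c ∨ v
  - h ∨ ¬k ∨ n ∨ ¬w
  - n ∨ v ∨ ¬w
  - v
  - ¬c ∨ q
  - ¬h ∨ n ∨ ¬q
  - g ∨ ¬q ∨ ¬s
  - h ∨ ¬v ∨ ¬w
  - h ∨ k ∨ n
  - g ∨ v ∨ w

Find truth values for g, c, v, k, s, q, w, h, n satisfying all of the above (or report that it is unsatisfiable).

Unit clause (v) forces v = True.
In (g ∨ ¬v) only g is left, so g = True.
Set c = False.
  then (c ∨ n ∨ ¬v) forces n = True.
  then (c ∨ ¬g ∨ ¬k) forces k = False.
  then (k ∨ w) forces w = True.
  then (h ∨ ¬v ∨ ¬w) forces h = True.
Set s = False.
Set q = False.
All clauses satisfied.

g = True, c = False, v = True, k = False, s = False, q = False, w = True, h = True, n = True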